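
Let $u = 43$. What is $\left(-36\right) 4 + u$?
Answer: $-101$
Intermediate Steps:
$\left(-36\right) 4 + u = \left(-36\right) 4 + 43 = -144 + 43 = -101$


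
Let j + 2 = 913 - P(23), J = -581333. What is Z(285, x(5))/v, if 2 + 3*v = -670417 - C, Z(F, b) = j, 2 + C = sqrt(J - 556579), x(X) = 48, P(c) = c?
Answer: -1785990888/449460091801 + 5328*I*sqrt(284478)/449460091801 ≈ -0.0039736 + 6.3226e-6*I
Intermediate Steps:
C = -2 + 2*I*sqrt(284478) (C = -2 + sqrt(-581333 - 556579) = -2 + sqrt(-1137912) = -2 + 2*I*sqrt(284478) ≈ -2.0 + 1066.7*I)
j = 888 (j = -2 + (913 - 1*23) = -2 + (913 - 23) = -2 + 890 = 888)
Z(F, b) = 888
v = -670417/3 - 2*I*sqrt(284478)/3 (v = -2/3 + (-670417 - (-2 + 2*I*sqrt(284478)))/3 = -2/3 + (-670417 + (2 - 2*I*sqrt(284478)))/3 = -2/3 + (-670415 - 2*I*sqrt(284478))/3 = -2/3 + (-670415/3 - 2*I*sqrt(284478)/3) = -670417/3 - 2*I*sqrt(284478)/3 ≈ -2.2347e+5 - 355.58*I)
Z(285, x(5))/v = 888/(-670417/3 - 2*I*sqrt(284478)/3)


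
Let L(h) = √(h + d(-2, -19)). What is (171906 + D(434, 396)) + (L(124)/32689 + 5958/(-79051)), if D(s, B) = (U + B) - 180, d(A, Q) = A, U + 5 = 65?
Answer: 13611153324/79051 + √122/32689 ≈ 1.7218e+5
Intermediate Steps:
U = 60 (U = -5 + 65 = 60)
L(h) = √(-2 + h) (L(h) = √(h - 2) = √(-2 + h))
D(s, B) = -120 + B (D(s, B) = (60 + B) - 180 = -120 + B)
(171906 + D(434, 396)) + (L(124)/32689 + 5958/(-79051)) = (171906 + (-120 + 396)) + (√(-2 + 124)/32689 + 5958/(-79051)) = (171906 + 276) + (√122*(1/32689) + 5958*(-1/79051)) = 172182 + (√122/32689 - 5958/79051) = 172182 + (-5958/79051 + √122/32689) = 13611153324/79051 + √122/32689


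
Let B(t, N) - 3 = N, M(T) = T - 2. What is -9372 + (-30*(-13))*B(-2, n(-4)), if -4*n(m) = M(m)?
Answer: -7617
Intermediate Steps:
M(T) = -2 + T
n(m) = ½ - m/4 (n(m) = -(-2 + m)/4 = ½ - m/4)
B(t, N) = 3 + N
-9372 + (-30*(-13))*B(-2, n(-4)) = -9372 + (-30*(-13))*(3 + (½ - ¼*(-4))) = -9372 + 390*(3 + (½ + 1)) = -9372 + 390*(3 + 3/2) = -9372 + 390*(9/2) = -9372 + 1755 = -7617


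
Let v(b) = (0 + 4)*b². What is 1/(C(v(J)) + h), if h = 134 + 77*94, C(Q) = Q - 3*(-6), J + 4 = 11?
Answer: 1/7586 ≈ 0.00013182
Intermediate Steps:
J = 7 (J = -4 + 11 = 7)
v(b) = 4*b²
C(Q) = 18 + Q (C(Q) = Q + 18 = 18 + Q)
h = 7372 (h = 134 + 7238 = 7372)
1/(C(v(J)) + h) = 1/((18 + 4*7²) + 7372) = 1/((18 + 4*49) + 7372) = 1/((18 + 196) + 7372) = 1/(214 + 7372) = 1/7586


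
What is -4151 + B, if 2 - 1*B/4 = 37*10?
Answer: -5623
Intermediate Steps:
B = -1472 (B = 8 - 148*10 = 8 - 4*370 = 8 - 1480 = -1472)
-4151 + B = -4151 - 1472 = -5623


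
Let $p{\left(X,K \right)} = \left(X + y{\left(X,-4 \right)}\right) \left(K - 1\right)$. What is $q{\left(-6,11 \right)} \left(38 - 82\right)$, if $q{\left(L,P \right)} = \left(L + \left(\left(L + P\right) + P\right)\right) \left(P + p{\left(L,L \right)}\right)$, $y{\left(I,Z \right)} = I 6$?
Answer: $-134200$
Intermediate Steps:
$y{\left(I,Z \right)} = 6 I$
$p{\left(X,K \right)} = 7 X \left(-1 + K\right)$ ($p{\left(X,K \right)} = \left(X + 6 X\right) \left(K - 1\right) = 7 X \left(-1 + K\right)$)
$q{\left(L,P \right)} = \left(P + 7 L \left(-1 + L\right)\right) \left(2 L + 2 P\right)$ ($q{\left(L,P \right)} = \left(L + \left(\left(L + P\right) + P\right)\right) \left(P + 7 L \left(-1 + L\right)\right) = \left(L + \left(L + 2 P\right)\right) \left(P + 7 L \left(-1 + L\right)\right) = \left(2 L + 2 P\right) \left(P + 7 L \left(-1 + L\right)\right) = \left(P + 7 L \left(-1 + L\right)\right) \left(2 L + 2 P\right)$)
$q{\left(-6,11 \right)} \left(38 - 82\right) = \left(2 \cdot 11^{2} + 2 \left(-6\right) 11 + 14 \left(-6\right)^{2} \left(-1 - 6\right) + 14 \left(-6\right) 11 \left(-1 - 6\right)\right) \left(38 - 82\right) = \left(2 \cdot 121 - 132 + 14 \cdot 36 \left(-7\right) + 14 \left(-6\right) 11 \left(-7\right)\right) \left(-44\right) = \left(242 - 132 - 3528 + 6468\right) \left(-44\right) = 3050 \left(-44\right) = -134200$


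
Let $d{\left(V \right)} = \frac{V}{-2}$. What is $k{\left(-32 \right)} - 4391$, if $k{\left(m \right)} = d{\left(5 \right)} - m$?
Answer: $- \frac{8723}{2} \approx -4361.5$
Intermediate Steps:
$d{\left(V \right)} = - \frac{V}{2}$ ($d{\left(V \right)} = V \left(- \frac{1}{2}\right) = - \frac{V}{2}$)
$k{\left(m \right)} = - \frac{5}{2} - m$ ($k{\left(m \right)} = \left(- \frac{1}{2}\right) 5 - m = - \frac{5}{2} - m$)
$k{\left(-32 \right)} - 4391 = \left(- \frac{5}{2} - -32\right) - 4391 = \left(- \frac{5}{2} + 32\right) - 4391 = \frac{59}{2} - 4391 = - \frac{8723}{2}$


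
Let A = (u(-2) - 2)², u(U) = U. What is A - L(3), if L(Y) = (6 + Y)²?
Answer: -65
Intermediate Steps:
A = 16 (A = (-2 - 2)² = (-4)² = 16)
A - L(3) = 16 - (6 + 3)² = 16 - 1*9² = 16 - 1*81 = 16 - 81 = -65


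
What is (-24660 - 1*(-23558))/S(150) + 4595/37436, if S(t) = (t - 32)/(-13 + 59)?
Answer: -948581751/2208724 ≈ -429.47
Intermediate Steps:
S(t) = -16/23 + t/46 (S(t) = (-32 + t)/46 = (-32 + t)*(1/46) = -16/23 + t/46)
(-24660 - 1*(-23558))/S(150) + 4595/37436 = (-24660 - 1*(-23558))/(-16/23 + (1/46)*150) + 4595/37436 = (-24660 + 23558)/(-16/23 + 75/23) + 4595*(1/37436) = -1102/59/23 + 4595/37436 = -1102*23/59 + 4595/37436 = -25346/59 + 4595/37436 = -948581751/2208724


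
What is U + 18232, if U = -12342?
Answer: 5890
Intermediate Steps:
U + 18232 = -12342 + 18232 = 5890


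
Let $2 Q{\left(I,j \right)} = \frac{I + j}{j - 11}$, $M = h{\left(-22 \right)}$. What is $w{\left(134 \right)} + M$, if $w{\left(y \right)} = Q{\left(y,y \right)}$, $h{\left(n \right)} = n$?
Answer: $- \frac{2572}{123} \approx -20.911$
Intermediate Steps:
$M = -22$
$Q{\left(I,j \right)} = \frac{I + j}{2 \left(-11 + j\right)}$ ($Q{\left(I,j \right)} = \frac{\left(I + j\right) \frac{1}{j - 11}}{2} = \frac{\left(I + j\right) \frac{1}{-11 + j}}{2} = \frac{\frac{1}{-11 + j} \left(I + j\right)}{2} = \frac{I + j}{2 \left(-11 + j\right)}$)
$w{\left(y \right)} = \frac{y}{-11 + y}$ ($w{\left(y \right)} = \frac{y + y}{2 \left(-11 + y\right)} = \frac{2 y}{2 \left(-11 + y\right)} = \frac{y}{-11 + y}$)
$w{\left(134 \right)} + M = \frac{134}{-11 + 134} - 22 = \frac{134}{123} - 22 = - \frac{2572}{123}$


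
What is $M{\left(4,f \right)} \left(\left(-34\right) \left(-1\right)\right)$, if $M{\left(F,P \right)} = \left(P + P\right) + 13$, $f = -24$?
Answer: $-1190$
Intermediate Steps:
$M{\left(F,P \right)} = 13 + 2 P$ ($M{\left(F,P \right)} = 2 P + 13 = 13 + 2 P$)
$M{\left(4,f \right)} \left(\left(-34\right) \left(-1\right)\right) = \left(13 + 2 \left(-24\right)\right) \left(\left(-34\right) \left(-1\right)\right) = \left(13 - 48\right) 34 = \left(-35\right) 34 = -1190$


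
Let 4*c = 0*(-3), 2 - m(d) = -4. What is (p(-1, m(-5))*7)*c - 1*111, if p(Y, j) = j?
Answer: -111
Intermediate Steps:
m(d) = 6 (m(d) = 2 - 1*(-4) = 2 + 4 = 6)
c = 0 (c = (0*(-3))/4 = (1/4)*0 = 0)
(p(-1, m(-5))*7)*c - 1*111 = (6*7)*0 - 1*111 = 42*0 - 111 = 0 - 111 = -111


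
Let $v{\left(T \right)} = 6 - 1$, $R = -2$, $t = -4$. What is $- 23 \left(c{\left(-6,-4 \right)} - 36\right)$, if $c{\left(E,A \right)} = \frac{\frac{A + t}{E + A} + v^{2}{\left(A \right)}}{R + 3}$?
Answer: $\frac{1173}{5} \approx 234.6$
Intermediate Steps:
$v{\left(T \right)} = 5$
$c{\left(E,A \right)} = 25 + \frac{-4 + A}{A + E}$ ($c{\left(E,A \right)} = \frac{\frac{A - 4}{E + A} + 5^{2}}{-2 + 3} = \frac{\frac{-4 + A}{A + E} + 25}{1} = \left(\frac{-4 + A}{A + E} + 25\right) 1 = \left(25 + \frac{-4 + A}{A + E}\right) 1 = 25 + \frac{-4 + A}{A + E}$)
$- 23 \left(c{\left(-6,-4 \right)} - 36\right) = - 23 \left(\frac{-4 + 25 \left(-6\right) + 26 \left(-4\right)}{-4 - 6} - 36\right) = - 23 \left(\frac{-4 - 150 - 104}{-10} - 36\right) = - 23 \left(\left(- \frac{1}{10}\right) \left(-258\right) - 36\right) = - 23 \left(\frac{129}{5} - 36\right) = \left(-23\right) \left(- \frac{51}{5}\right) = \frac{1173}{5}$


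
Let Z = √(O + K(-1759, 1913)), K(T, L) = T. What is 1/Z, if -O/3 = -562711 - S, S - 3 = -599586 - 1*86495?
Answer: -I*√92965/185930 ≈ -0.0016399*I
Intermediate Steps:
S = -686078 (S = 3 + (-599586 - 1*86495) = 3 + (-599586 - 86495) = 3 - 686081 = -686078)
O = -370101 (O = -3*(-562711 - 1*(-686078)) = -3*(-562711 + 686078) = -3*123367 = -370101)
Z = 2*I*√92965 (Z = √(-370101 - 1759) = √(-371860) = 2*I*√92965 ≈ 609.8*I)
1/Z = 1/(2*I*√92965) = -I*√92965/185930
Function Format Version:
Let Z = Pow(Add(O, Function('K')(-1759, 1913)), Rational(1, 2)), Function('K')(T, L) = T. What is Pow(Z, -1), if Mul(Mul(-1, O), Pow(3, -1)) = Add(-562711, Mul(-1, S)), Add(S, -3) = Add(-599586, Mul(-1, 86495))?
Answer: Mul(Rational(-1, 185930), I, Pow(92965, Rational(1, 2))) ≈ Mul(-0.0016399, I)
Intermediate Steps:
S = -686078 (S = Add(3, Add(-599586, Mul(-1, 86495))) = Add(3, Add(-599586, -86495)) = Add(3, -686081) = -686078)
O = -370101 (O = Mul(-3, Add(-562711, Mul(-1, -686078))) = Mul(-3, Add(-562711, 686078)) = Mul(-3, 123367) = -370101)
Z = Mul(2, I, Pow(92965, Rational(1, 2))) (Z = Pow(Add(-370101, -1759), Rational(1, 2)) = Pow(-371860, Rational(1, 2)) = Mul(2, I, Pow(92965, Rational(1, 2))) ≈ Mul(609.80, I))
Pow(Z, -1) = Pow(Mul(2, I, Pow(92965, Rational(1, 2))), -1) = Mul(Rational(-1, 185930), I, Pow(92965, Rational(1, 2)))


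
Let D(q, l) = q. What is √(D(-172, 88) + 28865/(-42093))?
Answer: I*√33996462897/14031 ≈ 13.141*I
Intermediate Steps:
√(D(-172, 88) + 28865/(-42093)) = √(-172 + 28865/(-42093)) = √(-172 + 28865*(-1/42093)) = √(-172 - 28865/42093) = √(-7268861/42093) = I*√33996462897/14031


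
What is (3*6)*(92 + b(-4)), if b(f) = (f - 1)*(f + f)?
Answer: 2376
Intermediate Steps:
b(f) = 2*f*(-1 + f) (b(f) = (-1 + f)*(2*f) = 2*f*(-1 + f))
(3*6)*(92 + b(-4)) = (3*6)*(92 + 2*(-4)*(-1 - 4)) = 18*(92 + 2*(-4)*(-5)) = 18*(92 + 40) = 18*132 = 2376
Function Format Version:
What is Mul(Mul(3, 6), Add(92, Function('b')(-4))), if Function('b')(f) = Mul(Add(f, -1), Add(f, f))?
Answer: 2376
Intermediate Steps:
Function('b')(f) = Mul(2, f, Add(-1, f)) (Function('b')(f) = Mul(Add(-1, f), Mul(2, f)) = Mul(2, f, Add(-1, f)))
Mul(Mul(3, 6), Add(92, Function('b')(-4))) = Mul(Mul(3, 6), Add(92, Mul(2, -4, Add(-1, -4)))) = Mul(18, Add(92, Mul(2, -4, -5))) = Mul(18, Add(92, 40)) = Mul(18, 132) = 2376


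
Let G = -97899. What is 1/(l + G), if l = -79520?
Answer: -1/177419 ≈ -5.6364e-6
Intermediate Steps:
1/(l + G) = 1/(-79520 - 97899) = 1/(-177419) = -1/177419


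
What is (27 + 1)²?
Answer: 784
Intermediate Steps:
(27 + 1)² = 28² = 784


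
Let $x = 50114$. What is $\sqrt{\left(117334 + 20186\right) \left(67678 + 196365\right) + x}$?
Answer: $\sqrt{36311243474} \approx 1.9056 \cdot 10^{5}$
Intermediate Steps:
$\sqrt{\left(117334 + 20186\right) \left(67678 + 196365\right) + x} = \sqrt{\left(117334 + 20186\right) \left(67678 + 196365\right) + 50114} = \sqrt{137520 \cdot 264043 + 50114} = \sqrt{36311193360 + 50114} = \sqrt{36311243474}$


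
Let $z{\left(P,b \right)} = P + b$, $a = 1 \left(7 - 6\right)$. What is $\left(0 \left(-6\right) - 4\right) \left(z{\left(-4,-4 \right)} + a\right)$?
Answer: $28$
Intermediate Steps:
$a = 1$ ($a = 1 \cdot 1 = 1$)
$\left(0 \left(-6\right) - 4\right) \left(z{\left(-4,-4 \right)} + a\right) = \left(0 \left(-6\right) - 4\right) \left(\left(-4 - 4\right) + 1\right) = \left(0 - 4\right) \left(-8 + 1\right) = \left(-4\right) \left(-7\right) = 28$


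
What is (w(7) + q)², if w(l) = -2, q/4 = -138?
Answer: 306916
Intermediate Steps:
q = -552 (q = 4*(-138) = -552)
(w(7) + q)² = (-2 - 552)² = (-554)² = 306916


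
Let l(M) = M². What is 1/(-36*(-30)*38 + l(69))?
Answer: 1/45801 ≈ 2.1834e-5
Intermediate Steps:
1/(-36*(-30)*38 + l(69)) = 1/(-36*(-30)*38 + 69²) = 1/(1080*38 + 4761) = 1/(41040 + 4761) = 1/45801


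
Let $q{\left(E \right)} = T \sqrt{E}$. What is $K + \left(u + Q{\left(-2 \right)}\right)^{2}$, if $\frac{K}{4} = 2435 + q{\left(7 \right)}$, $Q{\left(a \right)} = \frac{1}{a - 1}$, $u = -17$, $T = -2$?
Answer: $\frac{90364}{9} - 8 \sqrt{7} \approx 10019.0$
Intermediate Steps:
$q{\left(E \right)} = - 2 \sqrt{E}$
$Q{\left(a \right)} = \frac{1}{-1 + a}$
$K = 9740 - 8 \sqrt{7}$ ($K = 4 \left(2435 - 2 \sqrt{7}\right) = 9740 - 8 \sqrt{7} \approx 9718.8$)
$K + \left(u + Q{\left(-2 \right)}\right)^{2} = \left(9740 - 8 \sqrt{7}\right) + \left(-17 + \frac{1}{-1 - 2}\right)^{2} = \left(9740 - 8 \sqrt{7}\right) + \left(-17 + \frac{1}{-3}\right)^{2} = \left(9740 - 8 \sqrt{7}\right) + \left(-17 - \frac{1}{3}\right)^{2} = \left(9740 - 8 \sqrt{7}\right) + \left(- \frac{52}{3}\right)^{2} = \left(9740 - 8 \sqrt{7}\right) + \frac{2704}{9} = \frac{90364}{9} - 8 \sqrt{7}$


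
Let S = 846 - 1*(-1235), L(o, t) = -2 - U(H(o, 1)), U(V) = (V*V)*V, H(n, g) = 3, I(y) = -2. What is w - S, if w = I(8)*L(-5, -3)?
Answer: -2023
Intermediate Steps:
U(V) = V**3 (U(V) = V**2*V = V**3)
L(o, t) = -29 (L(o, t) = -2 - 1*3**3 = -2 - 1*27 = -2 - 27 = -29)
S = 2081 (S = 846 + 1235 = 2081)
w = 58 (w = -2*(-29) = 58)
w - S = 58 - 1*2081 = 58 - 2081 = -2023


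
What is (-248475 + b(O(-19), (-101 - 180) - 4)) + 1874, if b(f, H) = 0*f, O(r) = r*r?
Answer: -246601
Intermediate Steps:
O(r) = r²
b(f, H) = 0
(-248475 + b(O(-19), (-101 - 180) - 4)) + 1874 = (-248475 + 0) + 1874 = -248475 + 1874 = -246601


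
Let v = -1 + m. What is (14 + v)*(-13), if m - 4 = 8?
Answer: -325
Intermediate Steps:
m = 12 (m = 4 + 8 = 12)
v = 11 (v = -1 + 12 = 11)
(14 + v)*(-13) = (14 + 11)*(-13) = 25*(-13) = -325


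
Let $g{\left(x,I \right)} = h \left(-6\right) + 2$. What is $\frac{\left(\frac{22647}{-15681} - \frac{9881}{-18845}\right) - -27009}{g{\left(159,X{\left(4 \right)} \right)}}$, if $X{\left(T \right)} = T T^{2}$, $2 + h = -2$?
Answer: $\frac{2660371917417}{2561073190} \approx 1038.8$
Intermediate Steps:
$h = -4$ ($h = -2 - 2 = -4$)
$X{\left(T \right)} = T^{3}$
$g{\left(x,I \right)} = 26$ ($g{\left(x,I \right)} = \left(-4\right) \left(-6\right) + 2 = 24 + 2 = 26$)
$\frac{\left(\frac{22647}{-15681} - \frac{9881}{-18845}\right) - -27009}{g{\left(159,X{\left(4 \right)} \right)}} = \frac{\left(\frac{22647}{-15681} - \frac{9881}{-18845}\right) - -27009}{26} = \left(\left(22647 \left(- \frac{1}{15681}\right) - - \frac{9881}{18845}\right) + 27009\right) \frac{1}{26} = \left(\left(- \frac{7549}{5227} + \frac{9881}{18845}\right) + 27009\right) \frac{1}{26} = \left(- \frac{90612918}{98502815} + 27009\right) \frac{1}{26} = \frac{2660371917417}{98502815} \cdot \frac{1}{26} = \frac{2660371917417}{2561073190}$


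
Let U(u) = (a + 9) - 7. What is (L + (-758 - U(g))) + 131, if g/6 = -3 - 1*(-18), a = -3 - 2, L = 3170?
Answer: 2546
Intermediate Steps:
a = -5
g = 90 (g = 6*(-3 - 1*(-18)) = 6*(-3 + 18) = 6*15 = 90)
U(u) = -3 (U(u) = (-5 + 9) - 7 = 4 - 7 = -3)
(L + (-758 - U(g))) + 131 = (3170 + (-758 - 1*(-3))) + 131 = (3170 + (-758 + 3)) + 131 = (3170 - 755) + 131 = 2415 + 131 = 2546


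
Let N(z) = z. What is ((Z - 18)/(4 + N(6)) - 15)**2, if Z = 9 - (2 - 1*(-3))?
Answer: 6724/25 ≈ 268.96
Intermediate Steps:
Z = 4 (Z = 9 - (2 + 3) = 9 - 1*5 = 9 - 5 = 4)
((Z - 18)/(4 + N(6)) - 15)**2 = ((4 - 18)/(4 + 6) - 15)**2 = (-14/10 - 15)**2 = (-14*1/10 - 15)**2 = (-7/5 - 15)**2 = (-82/5)**2 = 6724/25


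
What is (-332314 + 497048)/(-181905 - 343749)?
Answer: -82367/262827 ≈ -0.31339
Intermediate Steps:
(-332314 + 497048)/(-181905 - 343749) = 164734/(-525654) = 164734*(-1/525654) = -82367/262827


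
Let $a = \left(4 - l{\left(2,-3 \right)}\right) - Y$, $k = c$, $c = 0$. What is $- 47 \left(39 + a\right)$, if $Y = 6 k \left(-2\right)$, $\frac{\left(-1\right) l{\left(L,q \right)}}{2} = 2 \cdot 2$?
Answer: $-2397$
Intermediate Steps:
$l{\left(L,q \right)} = -8$ ($l{\left(L,q \right)} = - 2 \cdot 2 \cdot 2 = \left(-2\right) 4 = -8$)
$k = 0$
$Y = 0$ ($Y = 6 \cdot 0 \left(-2\right) = 0 \left(-2\right) = 0$)
$a = 12$ ($a = \left(4 - -8\right) - 0 = \left(4 + 8\right) + 0 = 12 + 0 = 12$)
$- 47 \left(39 + a\right) = - 47 \left(39 + 12\right) = \left(-47\right) 51 = -2397$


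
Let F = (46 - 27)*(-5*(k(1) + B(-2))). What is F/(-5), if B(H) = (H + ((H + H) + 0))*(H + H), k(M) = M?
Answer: 475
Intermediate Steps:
B(H) = 6*H² (B(H) = (H + (2*H + 0))*(2*H) = (H + 2*H)*(2*H) = (3*H)*(2*H) = 6*H²)
F = -2375 (F = (46 - 27)*(-5*(1 + 6*(-2)²)) = 19*(-5*(1 + 6*4)) = 19*(-5*(1 + 24)) = 19*(-5*25) = 19*(-125) = -2375)
F/(-5) = -2375/(-5) = -⅕*(-2375) = 475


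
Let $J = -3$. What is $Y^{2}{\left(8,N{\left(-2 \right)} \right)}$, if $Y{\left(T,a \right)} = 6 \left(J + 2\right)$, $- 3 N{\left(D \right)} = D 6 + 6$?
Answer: $36$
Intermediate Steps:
$N{\left(D \right)} = -2 - 2 D$ ($N{\left(D \right)} = - \frac{D 6 + 6}{3} = - \frac{6 D + 6}{3} = - \frac{6 + 6 D}{3} = -2 - 2 D$)
$Y{\left(T,a \right)} = -6$ ($Y{\left(T,a \right)} = 6 \left(-3 + 2\right) = 6 \left(-1\right) = -6$)
$Y^{2}{\left(8,N{\left(-2 \right)} \right)} = \left(-6\right)^{2} = 36$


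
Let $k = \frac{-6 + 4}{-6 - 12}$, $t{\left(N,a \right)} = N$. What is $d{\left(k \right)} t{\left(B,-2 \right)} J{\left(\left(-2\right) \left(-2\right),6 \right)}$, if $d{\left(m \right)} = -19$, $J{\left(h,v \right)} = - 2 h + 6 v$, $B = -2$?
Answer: $1064$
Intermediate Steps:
$k = \frac{1}{9}$ ($k = - \frac{2}{-18} = \left(-2\right) \left(- \frac{1}{18}\right) = \frac{1}{9} \approx 0.11111$)
$d{\left(k \right)} t{\left(B,-2 \right)} J{\left(\left(-2\right) \left(-2\right),6 \right)} = - 19 \left(- 2 \left(- 2 \left(\left(-2\right) \left(-2\right)\right) + 6 \cdot 6\right)\right) = - 19 \left(- 2 \left(\left(-2\right) 4 + 36\right)\right) = - 19 \left(- 2 \left(-8 + 36\right)\right) = - 19 \left(\left(-2\right) 28\right) = \left(-19\right) \left(-56\right) = 1064$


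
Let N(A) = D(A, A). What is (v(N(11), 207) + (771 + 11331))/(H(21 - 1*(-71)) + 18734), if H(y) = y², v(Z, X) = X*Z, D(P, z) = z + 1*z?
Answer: 2776/4533 ≈ 0.61240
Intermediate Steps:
D(P, z) = 2*z (D(P, z) = z + z = 2*z)
N(A) = 2*A
(v(N(11), 207) + (771 + 11331))/(H(21 - 1*(-71)) + 18734) = (207*(2*11) + (771 + 11331))/((21 - 1*(-71))² + 18734) = (207*22 + 12102)/((21 + 71)² + 18734) = (4554 + 12102)/(92² + 18734) = 16656/(8464 + 18734) = 16656/27198 = 16656*(1/27198) = 2776/4533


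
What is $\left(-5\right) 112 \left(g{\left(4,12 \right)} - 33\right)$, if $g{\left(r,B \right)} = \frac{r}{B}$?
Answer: $\frac{54880}{3} \approx 18293.0$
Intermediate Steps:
$\left(-5\right) 112 \left(g{\left(4,12 \right)} - 33\right) = \left(-5\right) 112 \left(\frac{4}{12} - 33\right) = - 560 \left(4 \cdot \frac{1}{12} - 33\right) = - 560 \left(\frac{1}{3} - 33\right) = \left(-560\right) \left(- \frac{98}{3}\right) = \frac{54880}{3}$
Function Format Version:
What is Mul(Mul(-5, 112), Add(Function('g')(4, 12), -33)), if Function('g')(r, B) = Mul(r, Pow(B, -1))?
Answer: Rational(54880, 3) ≈ 18293.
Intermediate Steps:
Mul(Mul(-5, 112), Add(Function('g')(4, 12), -33)) = Mul(Mul(-5, 112), Add(Mul(4, Pow(12, -1)), -33)) = Mul(-560, Add(Mul(4, Rational(1, 12)), -33)) = Mul(-560, Add(Rational(1, 3), -33)) = Mul(-560, Rational(-98, 3)) = Rational(54880, 3)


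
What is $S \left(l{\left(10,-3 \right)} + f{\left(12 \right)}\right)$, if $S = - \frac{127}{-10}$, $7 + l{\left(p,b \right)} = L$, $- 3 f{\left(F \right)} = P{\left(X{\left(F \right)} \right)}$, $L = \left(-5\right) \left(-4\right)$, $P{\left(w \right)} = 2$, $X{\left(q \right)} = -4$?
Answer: $\frac{4699}{30} \approx 156.63$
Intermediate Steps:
$L = 20$
$f{\left(F \right)} = - \frac{2}{3}$ ($f{\left(F \right)} = \left(- \frac{1}{3}\right) 2 = - \frac{2}{3}$)
$l{\left(p,b \right)} = 13$ ($l{\left(p,b \right)} = -7 + 20 = 13$)
$S = \frac{127}{10}$ ($S = \left(-127\right) \left(- \frac{1}{10}\right) = \frac{127}{10} \approx 12.7$)
$S \left(l{\left(10,-3 \right)} + f{\left(12 \right)}\right) = \frac{127 \left(13 - \frac{2}{3}\right)}{10} = \frac{127}{10} \cdot \frac{37}{3} = \frac{4699}{30}$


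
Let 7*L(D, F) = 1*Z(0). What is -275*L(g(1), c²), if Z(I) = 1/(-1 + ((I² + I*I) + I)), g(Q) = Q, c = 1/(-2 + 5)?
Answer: 275/7 ≈ 39.286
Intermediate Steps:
c = ⅓ (c = 1/3 = ⅓ ≈ 0.33333)
Z(I) = 1/(-1 + I + 2*I²) (Z(I) = 1/(-1 + ((I² + I²) + I)) = 1/(-1 + (2*I² + I)) = 1/(-1 + (I + 2*I²)) = 1/(-1 + I + 2*I²))
L(D, F) = -⅐ (L(D, F) = (1/(-1 + 0 + 2*0²))/7 = (1/(-1 + 0 + 2*0))/7 = (1/(-1 + 0 + 0))/7 = (1/(-1))/7 = (1*(-1))/7 = (⅐)*(-1) = -⅐)
-275*L(g(1), c²) = -275*(-⅐) = 275/7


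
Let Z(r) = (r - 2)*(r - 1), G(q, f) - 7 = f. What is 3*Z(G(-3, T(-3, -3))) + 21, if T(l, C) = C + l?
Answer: 21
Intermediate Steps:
G(q, f) = 7 + f
Z(r) = (-1 + r)*(-2 + r) (Z(r) = (-2 + r)*(-1 + r) = (-1 + r)*(-2 + r))
3*Z(G(-3, T(-3, -3))) + 21 = 3*(2 + (7 + (-3 - 3))² - 3*(7 + (-3 - 3))) + 21 = 3*(2 + (7 - 6)² - 3*(7 - 6)) + 21 = 3*(2 + 1² - 3*1) + 21 = 3*(2 + 1 - 3) + 21 = 3*0 + 21 = 0 + 21 = 21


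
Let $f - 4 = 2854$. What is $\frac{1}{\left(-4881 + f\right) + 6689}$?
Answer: $\frac{1}{4666} \approx 0.00021432$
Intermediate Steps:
$f = 2858$ ($f = 4 + 2854 = 2858$)
$\frac{1}{\left(-4881 + f\right) + 6689} = \frac{1}{\left(-4881 + 2858\right) + 6689} = \frac{1}{-2023 + 6689} = \frac{1}{4666}$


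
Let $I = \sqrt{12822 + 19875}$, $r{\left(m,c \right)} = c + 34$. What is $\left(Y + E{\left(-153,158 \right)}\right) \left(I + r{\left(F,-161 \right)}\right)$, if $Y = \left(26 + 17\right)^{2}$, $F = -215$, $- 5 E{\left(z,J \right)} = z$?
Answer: $- \frac{1193546}{5} + \frac{28194 \sqrt{3633}}{5} \approx 1.0117 \cdot 10^{5}$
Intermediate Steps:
$E{\left(z,J \right)} = - \frac{z}{5}$
$r{\left(m,c \right)} = 34 + c$
$Y = 1849$ ($Y = 43^{2} = 1849$)
$I = 3 \sqrt{3633}$ ($I = \sqrt{32697} = 3 \sqrt{3633} \approx 180.82$)
$\left(Y + E{\left(-153,158 \right)}\right) \left(I + r{\left(F,-161 \right)}\right) = \left(1849 - - \frac{153}{5}\right) \left(3 \sqrt{3633} + \left(34 - 161\right)\right) = \left(1849 + \frac{153}{5}\right) \left(3 \sqrt{3633} - 127\right) = \frac{9398 \left(-127 + 3 \sqrt{3633}\right)}{5} = - \frac{1193546}{5} + \frac{28194 \sqrt{3633}}{5}$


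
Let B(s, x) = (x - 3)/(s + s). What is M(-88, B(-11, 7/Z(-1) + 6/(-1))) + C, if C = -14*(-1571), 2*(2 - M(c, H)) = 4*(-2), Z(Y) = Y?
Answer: 22000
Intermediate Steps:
B(s, x) = (-3 + x)/(2*s) (B(s, x) = (-3 + x)/((2*s)) = (-3 + x)*(1/(2*s)) = (-3 + x)/(2*s))
M(c, H) = 6 (M(c, H) = 2 - 2*(-2) = 2 - 1/2*(-8) = 2 + 4 = 6)
C = 21994
M(-88, B(-11, 7/Z(-1) + 6/(-1))) + C = 6 + 21994 = 22000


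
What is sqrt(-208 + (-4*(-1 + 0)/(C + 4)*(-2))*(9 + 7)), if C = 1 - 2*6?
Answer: 4*I*sqrt(581)/7 ≈ 13.774*I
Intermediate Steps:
C = -11 (C = 1 - 2*6 = 1 - 12 = -11)
sqrt(-208 + (-4*(-1 + 0)/(C + 4)*(-2))*(9 + 7)) = sqrt(-208 + (-4*(-1 + 0)/(-11 + 4)*(-2))*(9 + 7)) = sqrt(-208 + (-(-4)/(-7)*(-2))*16) = sqrt(-208 + (-(-4)*(-1)/7*(-2))*16) = sqrt(-208 + (-4*1/7*(-2))*16) = sqrt(-208 - 4/7*(-2)*16) = sqrt(-208 + (8/7)*16) = sqrt(-208 + 128/7) = sqrt(-1328/7) = 4*I*sqrt(581)/7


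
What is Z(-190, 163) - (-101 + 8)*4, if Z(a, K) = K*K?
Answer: 26941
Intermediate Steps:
Z(a, K) = K²
Z(-190, 163) - (-101 + 8)*4 = 163² - (-101 + 8)*4 = 26569 - (-93)*4 = 26569 - 1*(-372) = 26569 + 372 = 26941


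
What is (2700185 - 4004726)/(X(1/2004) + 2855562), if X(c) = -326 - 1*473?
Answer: -1304541/2854763 ≈ -0.45697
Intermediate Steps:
X(c) = -799 (X(c) = -326 - 473 = -799)
(2700185 - 4004726)/(X(1/2004) + 2855562) = (2700185 - 4004726)/(-799 + 2855562) = -1304541/2854763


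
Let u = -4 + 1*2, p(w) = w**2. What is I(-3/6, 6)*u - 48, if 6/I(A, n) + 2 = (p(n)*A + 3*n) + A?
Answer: -216/5 ≈ -43.200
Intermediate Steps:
I(A, n) = 6/(-2 + A + 3*n + A*n**2) (I(A, n) = 6/(-2 + ((n**2*A + 3*n) + A)) = 6/(-2 + ((A*n**2 + 3*n) + A)) = 6/(-2 + ((3*n + A*n**2) + A)) = 6/(-2 + (A + 3*n + A*n**2)) = 6/(-2 + A + 3*n + A*n**2))
u = -2 (u = -4 + 2 = -2)
I(-3/6, 6)*u - 48 = (6/(-2 - 3/6 + 3*6 - 3/6*6**2))*(-2) - 48 = (6/(-2 - 3*1/6 + 18 - 3*1/6*36))*(-2) - 48 = (6/(-2 - 1/2 + 18 - 1/2*36))*(-2) - 48 = (6/(-2 - 1/2 + 18 - 18))*(-2) - 48 = (6/(-5/2))*(-2) - 48 = (6*(-2/5))*(-2) - 48 = -12/5*(-2) - 48 = 24/5 - 48 = -216/5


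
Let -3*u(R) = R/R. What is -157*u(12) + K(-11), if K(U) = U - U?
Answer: 157/3 ≈ 52.333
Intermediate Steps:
K(U) = 0
u(R) = -⅓ (u(R) = -R/(3*R) = -⅓*1 = -⅓)
-157*u(12) + K(-11) = -157*(-⅓) + 0 = 157/3 + 0 = 157/3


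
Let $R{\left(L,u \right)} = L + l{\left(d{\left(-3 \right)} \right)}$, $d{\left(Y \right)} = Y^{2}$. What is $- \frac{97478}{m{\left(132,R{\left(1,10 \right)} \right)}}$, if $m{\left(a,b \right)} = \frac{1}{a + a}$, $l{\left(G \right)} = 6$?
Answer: $-25734192$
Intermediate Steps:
$R{\left(L,u \right)} = 6 + L$ ($R{\left(L,u \right)} = L + 6 = 6 + L$)
$m{\left(a,b \right)} = \frac{1}{2 a}$
$- \frac{97478}{m{\left(132,R{\left(1,10 \right)} \right)}} = - \frac{97478}{\frac{1}{2} \cdot \frac{1}{132}} = - 97478 \frac{1}{\frac{1}{264}} = \left(-97478\right) 264 = -25734192$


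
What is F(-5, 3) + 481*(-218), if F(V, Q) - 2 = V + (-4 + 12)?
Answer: -104853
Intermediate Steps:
F(V, Q) = 10 + V (F(V, Q) = 2 + (V + (-4 + 12)) = 2 + (V + 8) = 2 + (8 + V) = 10 + V)
F(-5, 3) + 481*(-218) = (10 - 5) + 481*(-218) = 5 - 104858 = -104853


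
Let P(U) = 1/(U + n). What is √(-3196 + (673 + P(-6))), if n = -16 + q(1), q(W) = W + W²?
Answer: I*√252305/10 ≈ 50.23*I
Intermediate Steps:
n = -14 (n = -16 + 1*(1 + 1) = -16 + 1*2 = -16 + 2 = -14)
P(U) = 1/(-14 + U) (P(U) = 1/(U - 14) = 1/(-14 + U))
√(-3196 + (673 + P(-6))) = √(-3196 + (673 + 1/(-14 - 6))) = √(-3196 + (673 + 1/(-20))) = √(-3196 + (673 - 1/20)) = √(-3196 + 13459/20) = √(-50461/20) = I*√252305/10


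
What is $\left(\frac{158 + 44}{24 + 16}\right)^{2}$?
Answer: $\frac{10201}{400} \approx 25.503$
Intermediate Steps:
$\left(\frac{158 + 44}{24 + 16}\right)^{2} = \left(\frac{202}{40}\right)^{2} = \left(202 \cdot \frac{1}{40}\right)^{2} = \left(\frac{101}{20}\right)^{2} = \frac{10201}{400}$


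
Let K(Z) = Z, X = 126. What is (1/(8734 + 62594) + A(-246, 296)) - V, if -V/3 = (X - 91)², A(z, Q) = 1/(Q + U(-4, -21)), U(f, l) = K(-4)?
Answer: 19135537105/5206944 ≈ 3675.0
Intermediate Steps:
U(f, l) = -4
A(z, Q) = 1/(-4 + Q) (A(z, Q) = 1/(Q - 4) = 1/(-4 + Q))
V = -3675 (V = -3*(126 - 91)² = -3*35² = -3*1225 = -3675)
(1/(8734 + 62594) + A(-246, 296)) - V = (1/(8734 + 62594) + 1/(-4 + 296)) - 1*(-3675) = (1/71328 + 1/292) + 3675 = 17905/5206944 + 3675 = 19135537105/5206944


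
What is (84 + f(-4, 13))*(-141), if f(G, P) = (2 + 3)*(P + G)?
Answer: -18189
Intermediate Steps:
f(G, P) = 5*G + 5*P (f(G, P) = 5*(G + P) = 5*G + 5*P)
(84 + f(-4, 13))*(-141) = (84 + (5*(-4) + 5*13))*(-141) = (84 + (-20 + 65))*(-141) = (84 + 45)*(-141) = 129*(-141) = -18189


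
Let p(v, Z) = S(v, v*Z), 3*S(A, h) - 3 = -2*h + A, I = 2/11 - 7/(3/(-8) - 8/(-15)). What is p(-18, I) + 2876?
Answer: 489615/209 ≈ 2342.7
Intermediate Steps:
I = -9202/209 (I = 2*(1/11) - 7/(3*(-⅛) - 8*(-1/15)) = 2/11 - 7/(-3/8 + 8/15) = 2/11 - 7/19/120 = 2/11 - 7*120/19 = 2/11 - 840/19 = -9202/209 ≈ -44.029)
S(A, h) = 1 - 2*h/3 + A/3 (S(A, h) = 1 + (-2*h + A)/3 = 1 + (A - 2*h)/3 = 1 + (-2*h/3 + A/3) = 1 - 2*h/3 + A/3)
p(v, Z) = 1 + v/3 - 2*Z*v/3 (p(v, Z) = 1 - 2*v*Z/3 + v/3 = 1 - 2*Z*v/3 + v/3 = 1 + v/3 - 2*Z*v/3)
p(-18, I) + 2876 = (1 + (⅓)*(-18) - ⅔*(-9202/209)*(-18)) + 2876 = (1 - 6 - 110424/209) + 2876 = -111469/209 + 2876 = 489615/209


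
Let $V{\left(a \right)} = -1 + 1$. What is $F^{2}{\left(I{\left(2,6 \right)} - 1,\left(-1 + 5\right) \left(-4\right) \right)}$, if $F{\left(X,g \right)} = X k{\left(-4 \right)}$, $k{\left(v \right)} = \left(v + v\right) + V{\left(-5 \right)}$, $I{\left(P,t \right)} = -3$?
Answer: $1024$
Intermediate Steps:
$V{\left(a \right)} = 0$
$k{\left(v \right)} = 2 v$ ($k{\left(v \right)} = \left(v + v\right) + 0 = 2 v + 0 = 2 v$)
$F{\left(X,g \right)} = - 8 X$ ($F{\left(X,g \right)} = X 2 \left(-4\right) = X \left(-8\right) = - 8 X$)
$F^{2}{\left(I{\left(2,6 \right)} - 1,\left(-1 + 5\right) \left(-4\right) \right)} = \left(- 8 \left(-3 - 1\right)\right)^{2} = \left(\left(-8\right) \left(-4\right)\right)^{2} = 32^{2} = 1024$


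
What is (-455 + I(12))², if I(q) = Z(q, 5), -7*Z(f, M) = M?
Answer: 10176100/49 ≈ 2.0768e+5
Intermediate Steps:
Z(f, M) = -M/7
I(q) = -5/7 (I(q) = -⅐*5 = -5/7)
(-455 + I(12))² = (-455 - 5/7)² = (-3190/7)² = 10176100/49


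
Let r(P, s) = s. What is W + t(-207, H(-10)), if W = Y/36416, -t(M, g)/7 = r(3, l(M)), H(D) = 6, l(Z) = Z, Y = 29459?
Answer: 52796243/36416 ≈ 1449.8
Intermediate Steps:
t(M, g) = -7*M
W = 29459/36416 ≈ 0.80896
W + t(-207, H(-10)) = 29459/36416 - 7*(-207) = 29459/36416 + 1449 = 52796243/36416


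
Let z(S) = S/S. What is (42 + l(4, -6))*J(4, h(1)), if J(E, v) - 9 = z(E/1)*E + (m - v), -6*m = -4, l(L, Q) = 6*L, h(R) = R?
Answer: 836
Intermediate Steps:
z(S) = 1
m = ⅔ (m = -⅙*(-4) = ⅔ ≈ 0.66667)
J(E, v) = 29/3 + E - v (J(E, v) = 9 + (1*E + (⅔ - v)) = 9 + (E + (⅔ - v)) = 9 + (⅔ + E - v) = 29/3 + E - v)
(42 + l(4, -6))*J(4, h(1)) = (42 + 6*4)*(29/3 + 4 - 1*1) = (42 + 24)*(29/3 + 4 - 1) = 66*(38/3) = 836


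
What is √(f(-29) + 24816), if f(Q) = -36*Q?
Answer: 2*√6465 ≈ 160.81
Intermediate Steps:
√(f(-29) + 24816) = √(-36*(-29) + 24816) = √(1044 + 24816) = √25860 = 2*√6465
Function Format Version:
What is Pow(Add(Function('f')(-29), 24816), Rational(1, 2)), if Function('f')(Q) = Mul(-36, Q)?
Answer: Mul(2, Pow(6465, Rational(1, 2))) ≈ 160.81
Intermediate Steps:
Pow(Add(Function('f')(-29), 24816), Rational(1, 2)) = Pow(Add(Mul(-36, -29), 24816), Rational(1, 2)) = Pow(Add(1044, 24816), Rational(1, 2)) = Pow(25860, Rational(1, 2)) = Mul(2, Pow(6465, Rational(1, 2)))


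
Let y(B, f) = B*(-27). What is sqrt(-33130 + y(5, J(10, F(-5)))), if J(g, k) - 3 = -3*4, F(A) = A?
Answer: I*sqrt(33265) ≈ 182.39*I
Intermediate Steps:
J(g, k) = -9 (J(g, k) = 3 - 3*4 = 3 - 12 = -9)
y(B, f) = -27*B
sqrt(-33130 + y(5, J(10, F(-5)))) = sqrt(-33130 - 27*5) = sqrt(-33130 - 135) = sqrt(-33265) = I*sqrt(33265)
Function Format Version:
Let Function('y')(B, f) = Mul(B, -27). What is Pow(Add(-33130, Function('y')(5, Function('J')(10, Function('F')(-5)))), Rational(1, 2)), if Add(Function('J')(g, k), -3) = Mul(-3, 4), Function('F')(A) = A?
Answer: Mul(I, Pow(33265, Rational(1, 2))) ≈ Mul(182.39, I)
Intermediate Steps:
Function('J')(g, k) = -9 (Function('J')(g, k) = Add(3, Mul(-3, 4)) = Add(3, -12) = -9)
Function('y')(B, f) = Mul(-27, B)
Pow(Add(-33130, Function('y')(5, Function('J')(10, Function('F')(-5)))), Rational(1, 2)) = Pow(Add(-33130, Mul(-27, 5)), Rational(1, 2)) = Pow(Add(-33130, -135), Rational(1, 2)) = Pow(-33265, Rational(1, 2)) = Mul(I, Pow(33265, Rational(1, 2)))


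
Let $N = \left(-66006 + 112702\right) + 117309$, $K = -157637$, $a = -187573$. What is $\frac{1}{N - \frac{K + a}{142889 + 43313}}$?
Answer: $\frac{93101}{15269202110} \approx 6.0973 \cdot 10^{-6}$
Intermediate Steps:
$N = 164005$ ($N = 46696 + 117309 = 164005$)
$\frac{1}{N - \frac{K + a}{142889 + 43313}} = \frac{1}{164005 - \frac{-157637 - 187573}{142889 + 43313}} = \frac{1}{164005 - - \frac{345210}{186202}} = \frac{1}{164005 - \left(-345210\right) \frac{1}{186202}} = \frac{1}{164005 - - \frac{172605}{93101}} = \frac{1}{164005 + \frac{172605}{93101}} = \frac{1}{\frac{15269202110}{93101}} = \frac{93101}{15269202110}$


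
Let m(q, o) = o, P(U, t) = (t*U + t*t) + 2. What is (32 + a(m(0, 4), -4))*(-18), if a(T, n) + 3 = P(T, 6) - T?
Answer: -1566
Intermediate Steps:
P(U, t) = 2 + t² + U*t (P(U, t) = (U*t + t²) + 2 = (t² + U*t) + 2 = 2 + t² + U*t)
a(T, n) = 35 + 5*T (a(T, n) = -3 + ((2 + 6² + T*6) - T) = -3 + ((2 + 36 + 6*T) - T) = -3 + ((38 + 6*T) - T) = -3 + (38 + 5*T) = 35 + 5*T)
(32 + a(m(0, 4), -4))*(-18) = (32 + (35 + 5*4))*(-18) = (32 + (35 + 20))*(-18) = (32 + 55)*(-18) = 87*(-18) = -1566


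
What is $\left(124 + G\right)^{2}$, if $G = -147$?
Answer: $529$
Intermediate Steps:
$\left(124 + G\right)^{2} = \left(124 - 147\right)^{2} = \left(-23\right)^{2} = 529$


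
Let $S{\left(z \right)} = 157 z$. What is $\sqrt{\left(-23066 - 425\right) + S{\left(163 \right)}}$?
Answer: $10 \sqrt{21} \approx 45.826$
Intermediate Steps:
$\sqrt{\left(-23066 - 425\right) + S{\left(163 \right)}} = \sqrt{\left(-23066 - 425\right) + 157 \cdot 163} = \sqrt{\left(-23066 - 425\right) + 25591} = \sqrt{-23491 + 25591} = \sqrt{2100} = 10 \sqrt{21}$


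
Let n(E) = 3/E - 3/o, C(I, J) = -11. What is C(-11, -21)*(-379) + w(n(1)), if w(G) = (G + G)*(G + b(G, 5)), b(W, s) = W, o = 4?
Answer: 16757/4 ≈ 4189.3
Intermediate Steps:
n(E) = -3/4 + 3/E (n(E) = 3/E - 3/4 = -3/4 + 3/E)
w(G) = 4*G**2 (w(G) = (G + G)*(G + G) = (2*G)*(2*G) = 4*G**2)
C(-11, -21)*(-379) + w(n(1)) = -11*(-379) + 4*(-3/4 + 3/1)**2 = 4169 + 4*(-3/4 + 3*1)**2 = 4169 + 4*(-3/4 + 3)**2 = 4169 + 4*(9/4)**2 = 4169 + 4*(81/16) = 4169 + 81/4 = 16757/4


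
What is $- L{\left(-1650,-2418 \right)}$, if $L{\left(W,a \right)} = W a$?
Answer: $-3989700$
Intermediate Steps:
$- L{\left(-1650,-2418 \right)} = - \left(-1650\right) \left(-2418\right) = \left(-1\right) 3989700 = -3989700$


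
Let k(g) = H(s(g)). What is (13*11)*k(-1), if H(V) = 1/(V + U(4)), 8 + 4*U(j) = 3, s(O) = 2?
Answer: 572/3 ≈ 190.67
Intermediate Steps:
U(j) = -5/4 (U(j) = -2 + (¼)*3 = -2 + ¾ = -5/4)
H(V) = 1/(-5/4 + V) (H(V) = 1/(V - 5/4) = 1/(-5/4 + V))
k(g) = 4/3 (k(g) = 4/(-5 + 4*2) = 4/(-5 + 8) = 4/3)
(13*11)*k(-1) = (13*11)*(4/3) = 143*(4/3) = 572/3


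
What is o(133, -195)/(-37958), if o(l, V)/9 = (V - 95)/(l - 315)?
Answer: -1305/3454178 ≈ -0.00037780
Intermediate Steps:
o(l, V) = 9*(-95 + V)/(-315 + l) (o(l, V) = 9*((V - 95)/(l - 315)) = 9*((-95 + V)/(-315 + l)) = 9*(-95 + V)/(-315 + l))
o(133, -195)/(-37958) = (9*(-95 - 195)/(-315 + 133))/(-37958) = (9*(-290)/(-182))*(-1/37958) = (9*(-1/182)*(-290))*(-1/37958) = (1305/91)*(-1/37958) = -1305/3454178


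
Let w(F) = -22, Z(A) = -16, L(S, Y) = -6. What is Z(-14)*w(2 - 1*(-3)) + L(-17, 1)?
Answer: 346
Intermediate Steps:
Z(-14)*w(2 - 1*(-3)) + L(-17, 1) = -16*(-22) - 6 = 352 - 6 = 346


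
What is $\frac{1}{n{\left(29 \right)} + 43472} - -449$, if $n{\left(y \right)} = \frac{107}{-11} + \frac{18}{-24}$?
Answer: $\frac{858625887}{1912307} \approx 449.0$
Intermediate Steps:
$n{\left(y \right)} = - \frac{461}{44}$ ($n{\left(y \right)} = 107 \left(- \frac{1}{11}\right) + 18 \left(- \frac{1}{24}\right) = - \frac{107}{11} - \frac{3}{4} = - \frac{461}{44}$)
$\frac{1}{n{\left(29 \right)} + 43472} - -449 = \frac{1}{- \frac{461}{44} + 43472} - -449 = \frac{1}{\frac{1912307}{44}} + 449 = \frac{44}{1912307} + 449 = \frac{858625887}{1912307}$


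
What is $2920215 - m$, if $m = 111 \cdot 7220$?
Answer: $2118795$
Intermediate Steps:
$m = 801420$
$2920215 - m = 2920215 - 801420 = 2118795$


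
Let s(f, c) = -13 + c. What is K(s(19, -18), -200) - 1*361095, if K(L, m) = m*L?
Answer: -354895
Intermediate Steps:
K(L, m) = L*m
K(s(19, -18), -200) - 1*361095 = (-13 - 18)*(-200) - 1*361095 = -31*(-200) - 361095 = 6200 - 361095 = -354895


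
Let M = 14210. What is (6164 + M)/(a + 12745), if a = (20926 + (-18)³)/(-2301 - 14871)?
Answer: 174931164/109421023 ≈ 1.5987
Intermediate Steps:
a = -7547/8586 (a = (20926 - 5832)/(-17172) = 15094*(-1/17172) = -7547/8586 ≈ -0.87899)
(6164 + M)/(a + 12745) = (6164 + 14210)/(-7547/8586 + 12745) = 20374/(109421023/8586) = 20374*(8586/109421023) = 174931164/109421023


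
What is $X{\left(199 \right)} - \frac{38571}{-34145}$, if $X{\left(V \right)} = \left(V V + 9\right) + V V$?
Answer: $\frac{2704698166}{34145} \approx 79212.0$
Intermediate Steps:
$X{\left(V \right)} = 9 + 2 V^{2}$ ($X{\left(V \right)} = \left(V^{2} + 9\right) + V^{2} = \left(9 + V^{2}\right) + V^{2} = 9 + 2 V^{2}$)
$X{\left(199 \right)} - \frac{38571}{-34145} = \left(9 + 2 \cdot 199^{2}\right) - \frac{38571}{-34145} = \left(9 + 2 \cdot 39601\right) - - \frac{38571}{34145} = \left(9 + 79202\right) + \frac{38571}{34145} = 79211 + \frac{38571}{34145} = \frac{2704698166}{34145}$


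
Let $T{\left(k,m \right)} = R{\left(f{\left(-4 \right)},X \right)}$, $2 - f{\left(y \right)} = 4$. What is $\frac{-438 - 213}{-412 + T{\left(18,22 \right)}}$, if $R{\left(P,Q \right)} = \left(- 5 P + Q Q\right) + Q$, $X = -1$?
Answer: $\frac{217}{134} \approx 1.6194$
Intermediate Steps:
$f{\left(y \right)} = -2$ ($f{\left(y \right)} = 2 - 4 = -2$)
$R{\left(P,Q \right)} = Q + Q^{2} - 5 P$ ($R{\left(P,Q \right)} = \left(- 5 P + Q^{2}\right) + Q = \left(Q^{2} - 5 P\right) + Q = Q + Q^{2} - 5 P$)
$T{\left(k,m \right)} = 10$ ($T{\left(k,m \right)} = -1 + \left(-1\right)^{2} - -10 = -1 + 1 + 10 = 10$)
$\frac{-438 - 213}{-412 + T{\left(18,22 \right)}} = \frac{-438 - 213}{-412 + 10} = - \frac{651}{-402} = \left(-651\right) \left(- \frac{1}{402}\right) = \frac{217}{134}$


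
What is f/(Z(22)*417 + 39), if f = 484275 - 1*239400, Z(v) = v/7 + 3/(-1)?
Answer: 114275/46 ≈ 2484.2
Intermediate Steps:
Z(v) = -3 + v/7 (Z(v) = v*(⅐) + 3*(-1) = v/7 - 3 = -3 + v/7)
f = 244875 (f = 484275 - 239400 = 244875)
f/(Z(22)*417 + 39) = 244875/((-3 + (⅐)*22)*417 + 39) = 244875/((-3 + 22/7)*417 + 39) = 244875/((⅐)*417 + 39) = 244875/(417/7 + 39) = 244875/(690/7) = 244875*(7/690) = 114275/46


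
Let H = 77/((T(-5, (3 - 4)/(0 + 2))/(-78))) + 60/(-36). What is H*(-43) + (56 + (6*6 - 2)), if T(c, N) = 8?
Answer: 389327/12 ≈ 32444.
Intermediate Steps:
H = -9029/12 (H = 77/((8/(-78))) + 60/(-36) = 77/((8*(-1/78))) + 60*(-1/36) = 77/(-4/39) - 5/3 = 77*(-39/4) - 5/3 = -3003/4 - 5/3 = -9029/12 ≈ -752.42)
H*(-43) + (56 + (6*6 - 2)) = -9029/12*(-43) + (56 + (6*6 - 2)) = 388247/12 + (56 + (36 - 2)) = 388247/12 + (56 + 34) = 388247/12 + 90 = 389327/12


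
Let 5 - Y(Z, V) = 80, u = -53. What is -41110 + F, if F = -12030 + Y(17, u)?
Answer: -53215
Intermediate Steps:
Y(Z, V) = -75 (Y(Z, V) = 5 - 1*80 = 5 - 80 = -75)
F = -12105 (F = -12030 - 75 = -12105)
-41110 + F = -41110 - 12105 = -53215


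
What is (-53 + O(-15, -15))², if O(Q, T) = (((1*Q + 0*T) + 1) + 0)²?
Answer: 20449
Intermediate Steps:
O(Q, T) = (1 + Q)² (O(Q, T) = (((Q + 0) + 1) + 0)² = ((Q + 1) + 0)² = ((1 + Q) + 0)² = (1 + Q)²)
(-53 + O(-15, -15))² = (-53 + (1 - 15)²)² = (-53 + (-14)²)² = (-53 + 196)² = 143² = 20449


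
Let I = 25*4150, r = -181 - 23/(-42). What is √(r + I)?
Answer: √182696682/42 ≈ 321.82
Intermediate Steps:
r = -7579/42 (r = -181 - 23*(-1/42) = -181 + 23/42 = -7579/42 ≈ -180.45)
I = 103750
√(r + I) = √(-7579/42 + 103750) = √(4349921/42) = √182696682/42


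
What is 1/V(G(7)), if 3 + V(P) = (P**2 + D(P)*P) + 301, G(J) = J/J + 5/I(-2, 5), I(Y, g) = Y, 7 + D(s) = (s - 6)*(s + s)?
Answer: 1/277 ≈ 0.0036101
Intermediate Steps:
D(s) = -7 + 2*s*(-6 + s) (D(s) = -7 + (s - 6)*(s + s) = -7 + (-6 + s)*(2*s) = -7 + 2*s*(-6 + s))
G(J) = -3/2 (G(J) = J/J + 5/(-2) = 1 + 5*(-1/2) = 1 - 5/2 = -3/2)
V(P) = 298 + P**2 + P*(-7 - 12*P + 2*P**2) (V(P) = -3 + ((P**2 + (-7 - 12*P + 2*P**2)*P) + 301) = -3 + ((P**2 + P*(-7 - 12*P + 2*P**2)) + 301) = -3 + (301 + P**2 + P*(-7 - 12*P + 2*P**2)) = 298 + P**2 + P*(-7 - 12*P + 2*P**2))
1/V(G(7)) = 1/(298 - 11*(-3/2)**2 - 7*(-3/2) + 2*(-3/2)**3) = 1/(298 - 11*9/4 + 21/2 + 2*(-27/8)) = 1/(298 - 99/4 + 21/2 - 27/4) = 1/277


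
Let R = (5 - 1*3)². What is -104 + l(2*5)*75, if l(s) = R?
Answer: 196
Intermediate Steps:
R = 4 (R = (5 - 3)² = 2² = 4)
l(s) = 4
-104 + l(2*5)*75 = -104 + 4*75 = -104 + 300 = 196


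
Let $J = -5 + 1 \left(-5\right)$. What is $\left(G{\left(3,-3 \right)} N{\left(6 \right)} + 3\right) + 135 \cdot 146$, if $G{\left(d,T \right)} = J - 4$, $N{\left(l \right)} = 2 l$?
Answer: $19545$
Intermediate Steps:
$J = -10$ ($J = -5 - 5 = -10$)
$G{\left(d,T \right)} = -14$ ($G{\left(d,T \right)} = -10 - 4 = -14$)
$\left(G{\left(3,-3 \right)} N{\left(6 \right)} + 3\right) + 135 \cdot 146 = \left(- 14 \cdot 2 \cdot 6 + 3\right) + 135 \cdot 146 = \left(\left(-14\right) 12 + 3\right) + 19710 = \left(-168 + 3\right) + 19710 = -165 + 19710 = 19545$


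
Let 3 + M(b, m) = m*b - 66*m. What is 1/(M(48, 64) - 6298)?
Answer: -1/7453 ≈ -0.00013417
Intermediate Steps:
M(b, m) = -3 - 66*m + b*m (M(b, m) = -3 + (m*b - 66*m) = -3 + (b*m - 66*m) = -3 + (-66*m + b*m) = -3 - 66*m + b*m)
1/(M(48, 64) - 6298) = 1/((-3 - 66*64 + 48*64) - 6298) = 1/((-3 - 4224 + 3072) - 6298) = 1/(-1155 - 6298) = 1/(-7453) = -1/7453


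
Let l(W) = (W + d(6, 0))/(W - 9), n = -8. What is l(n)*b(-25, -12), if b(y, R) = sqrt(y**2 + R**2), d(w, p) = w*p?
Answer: 8*sqrt(769)/17 ≈ 13.050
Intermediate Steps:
d(w, p) = p*w
l(W) = W/(-9 + W) (l(W) = (W + 0*6)/(W - 9) = (W + 0)/(-9 + W) = W/(-9 + W))
b(y, R) = sqrt(R**2 + y**2)
l(n)*b(-25, -12) = (-8/(-9 - 8))*sqrt((-12)**2 + (-25)**2) = (-8/(-17))*sqrt(144 + 625) = (-8*(-1/17))*sqrt(769) = 8*sqrt(769)/17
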